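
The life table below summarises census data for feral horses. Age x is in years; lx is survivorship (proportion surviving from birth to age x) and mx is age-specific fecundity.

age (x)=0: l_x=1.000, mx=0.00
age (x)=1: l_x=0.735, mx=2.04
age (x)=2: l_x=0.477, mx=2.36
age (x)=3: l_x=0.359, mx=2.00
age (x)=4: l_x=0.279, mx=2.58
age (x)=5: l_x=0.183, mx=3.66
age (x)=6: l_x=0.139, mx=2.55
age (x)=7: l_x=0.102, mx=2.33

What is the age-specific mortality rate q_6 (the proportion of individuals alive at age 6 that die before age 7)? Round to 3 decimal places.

q_6 = (l_6 − l_7) / l_6 = (0.139 − 0.102) / 0.139
     = 0.037 / 0.139 = 0.266187… → 0.266

0.266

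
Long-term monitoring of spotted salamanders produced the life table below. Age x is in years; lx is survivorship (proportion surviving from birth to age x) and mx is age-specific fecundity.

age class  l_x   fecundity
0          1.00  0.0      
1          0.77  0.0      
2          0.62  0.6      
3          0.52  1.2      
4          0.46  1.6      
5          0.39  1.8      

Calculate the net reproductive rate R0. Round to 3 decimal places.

2.434

lx·mx by age: 0, 0, 0.372, 0.624, 0.736, 0.702
R0 = Σ lx·mx = 2.434 → 2.434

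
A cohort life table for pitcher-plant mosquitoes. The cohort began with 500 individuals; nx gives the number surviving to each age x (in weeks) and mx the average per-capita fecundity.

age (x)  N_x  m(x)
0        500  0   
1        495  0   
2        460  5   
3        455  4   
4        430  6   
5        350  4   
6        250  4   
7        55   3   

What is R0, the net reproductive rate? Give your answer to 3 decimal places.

18.530

lx = nx/n0 = nx/500: 1, 0.99, 0.92, 0.91, 0.86, 0.7, 0.5, 0.11
lx·mx by age: 0, 0, 4.6, 3.64, 5.16, 2.8, 2, 0.33
R0 = Σ lx·mx = 18.53 → 18.530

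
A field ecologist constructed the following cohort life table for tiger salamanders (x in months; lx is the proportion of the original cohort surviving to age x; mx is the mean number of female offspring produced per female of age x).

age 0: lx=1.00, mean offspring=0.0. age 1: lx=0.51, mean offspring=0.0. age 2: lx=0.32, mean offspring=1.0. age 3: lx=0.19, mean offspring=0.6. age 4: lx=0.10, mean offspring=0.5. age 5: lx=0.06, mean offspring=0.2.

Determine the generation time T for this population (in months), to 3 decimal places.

lx·mx: 0, 0, 0.32, 0.114, 0.05, 0.012 → R0 = 0.496
x·lx·mx: 0, 0, 0.64, 0.342, 0.2, 0.06 → Σ = 1.242
T = 1.242 / 0.496 = 2.504032… → 2.504

2.504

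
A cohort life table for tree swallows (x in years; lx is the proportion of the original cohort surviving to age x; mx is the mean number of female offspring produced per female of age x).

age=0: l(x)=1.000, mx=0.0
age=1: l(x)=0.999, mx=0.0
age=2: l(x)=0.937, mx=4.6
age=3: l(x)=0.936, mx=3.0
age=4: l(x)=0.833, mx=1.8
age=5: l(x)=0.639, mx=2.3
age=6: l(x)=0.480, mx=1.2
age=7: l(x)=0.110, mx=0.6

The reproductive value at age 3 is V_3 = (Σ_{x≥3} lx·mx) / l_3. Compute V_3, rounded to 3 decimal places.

lx·mx for x ≥ 3: 2.808, 1.4994, 1.4697, 0.576, 0.066 → sum = 6.4191
V_3 = 6.4191 / l_3 = 6.4191 / 0.936 = 6.858013… → 6.858

6.858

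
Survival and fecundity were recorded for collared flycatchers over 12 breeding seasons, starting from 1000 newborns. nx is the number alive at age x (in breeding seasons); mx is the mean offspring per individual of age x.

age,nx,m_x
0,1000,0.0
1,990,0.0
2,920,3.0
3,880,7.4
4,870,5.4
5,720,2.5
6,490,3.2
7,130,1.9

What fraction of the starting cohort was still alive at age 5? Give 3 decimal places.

l_5 = n_5/n_0 = 720/1000 = 0.72 → 0.720

0.720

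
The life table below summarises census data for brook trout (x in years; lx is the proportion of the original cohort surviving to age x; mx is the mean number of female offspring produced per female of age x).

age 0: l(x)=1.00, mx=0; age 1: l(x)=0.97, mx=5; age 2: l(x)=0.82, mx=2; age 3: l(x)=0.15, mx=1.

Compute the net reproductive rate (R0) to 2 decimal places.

6.64

lx·mx by age: 0, 4.85, 1.64, 0.15
R0 = Σ lx·mx = 6.64 → 6.64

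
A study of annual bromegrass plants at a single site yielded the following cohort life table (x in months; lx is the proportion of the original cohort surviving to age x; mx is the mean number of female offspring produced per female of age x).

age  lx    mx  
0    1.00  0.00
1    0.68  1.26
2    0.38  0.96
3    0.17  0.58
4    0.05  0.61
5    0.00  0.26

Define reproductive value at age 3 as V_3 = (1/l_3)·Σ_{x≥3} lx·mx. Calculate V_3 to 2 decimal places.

lx·mx for x ≥ 3: 0.0986, 0.0305, 0 → sum = 0.1291
V_3 = 0.1291 / l_3 = 0.1291 / 0.17 = 0.759412… → 0.76

0.76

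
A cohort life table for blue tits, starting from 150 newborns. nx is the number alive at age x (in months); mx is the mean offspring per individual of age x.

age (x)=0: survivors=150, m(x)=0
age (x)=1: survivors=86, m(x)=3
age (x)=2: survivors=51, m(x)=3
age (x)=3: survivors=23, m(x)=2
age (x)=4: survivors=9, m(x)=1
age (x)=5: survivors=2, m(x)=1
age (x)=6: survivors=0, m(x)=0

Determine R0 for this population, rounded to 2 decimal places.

lx = nx/n0 = nx/150: 1, 0.57333…, 0.34, 0.15333…, 0.06, 0.01333…, 0
lx·mx by age: 0, 1.72…, 1.02, 0.306667…, 0.06, 0.013333…, 0
R0 = Σ lx·mx = 3.12… → 3.12

3.12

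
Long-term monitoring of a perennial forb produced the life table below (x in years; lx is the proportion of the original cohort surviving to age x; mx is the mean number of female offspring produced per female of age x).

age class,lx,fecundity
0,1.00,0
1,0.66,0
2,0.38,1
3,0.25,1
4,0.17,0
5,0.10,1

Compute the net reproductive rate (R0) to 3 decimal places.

0.730

lx·mx by age: 0, 0, 0.38, 0.25, 0, 0.1
R0 = Σ lx·mx = 0.73 → 0.730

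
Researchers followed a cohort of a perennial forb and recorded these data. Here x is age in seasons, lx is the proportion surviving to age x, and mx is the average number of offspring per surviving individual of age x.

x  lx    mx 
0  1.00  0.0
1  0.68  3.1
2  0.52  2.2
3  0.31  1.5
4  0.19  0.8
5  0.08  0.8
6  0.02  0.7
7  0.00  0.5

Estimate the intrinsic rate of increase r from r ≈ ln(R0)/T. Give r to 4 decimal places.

R0 = Σ lx·mx = 0 + 2.108 + 1.144 + 0.465 + 0.152 + 0.064 + 0.014 + 0 = 3.947
Σ x·lx·mx = 6.803; T = 6.803/3.947 = 1.72359…
r ≈ ln(R0)/T = ln(3.947)/1.72359… = 0.796569… → 0.7966

0.7966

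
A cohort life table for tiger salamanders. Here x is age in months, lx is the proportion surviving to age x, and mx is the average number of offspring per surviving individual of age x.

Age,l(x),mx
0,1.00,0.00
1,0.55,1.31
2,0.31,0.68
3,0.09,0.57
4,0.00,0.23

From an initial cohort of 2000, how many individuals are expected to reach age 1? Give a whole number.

Expected survivors = N0 · l_1 = 2000 × 0.55 = 1100 → 1100

1100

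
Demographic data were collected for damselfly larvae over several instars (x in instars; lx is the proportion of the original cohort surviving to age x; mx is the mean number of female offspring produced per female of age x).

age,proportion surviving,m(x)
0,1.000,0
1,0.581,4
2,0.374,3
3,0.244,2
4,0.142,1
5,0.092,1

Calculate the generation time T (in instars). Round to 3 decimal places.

1.694

lx·mx: 0, 2.324, 1.122, 0.488, 0.142, 0.092 → R0 = 4.168
x·lx·mx: 0, 2.324, 2.244, 1.464, 0.568, 0.46 → Σ = 7.06
T = 7.06 / 4.168 = 1.693858… → 1.694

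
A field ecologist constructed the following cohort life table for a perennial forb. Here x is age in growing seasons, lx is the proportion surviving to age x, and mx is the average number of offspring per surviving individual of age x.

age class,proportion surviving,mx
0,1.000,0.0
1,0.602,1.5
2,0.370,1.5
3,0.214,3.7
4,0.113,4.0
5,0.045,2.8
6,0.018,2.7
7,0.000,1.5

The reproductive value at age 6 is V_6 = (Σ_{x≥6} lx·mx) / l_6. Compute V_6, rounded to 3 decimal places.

2.700

lx·mx for x ≥ 6: 0.0486, 0 → sum = 0.0486
V_6 = 0.0486 / l_6 = 0.0486 / 0.018 = 2.7 → 2.700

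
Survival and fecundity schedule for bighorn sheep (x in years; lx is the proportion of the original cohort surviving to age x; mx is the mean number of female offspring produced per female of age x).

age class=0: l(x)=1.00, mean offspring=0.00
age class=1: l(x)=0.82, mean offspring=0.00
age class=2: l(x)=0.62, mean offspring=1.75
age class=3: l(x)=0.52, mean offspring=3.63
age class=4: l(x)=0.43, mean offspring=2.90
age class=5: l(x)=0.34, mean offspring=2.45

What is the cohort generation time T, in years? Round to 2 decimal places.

3.36

lx·mx: 0, 0, 1.085, 1.8876, 1.247, 0.833 → R0 = 5.0526
x·lx·mx: 0, 0, 2.17, 5.6628, 4.988, 4.165 → Σ = 16.9858
T = 16.9858 / 5.0526 = 3.361794… → 3.36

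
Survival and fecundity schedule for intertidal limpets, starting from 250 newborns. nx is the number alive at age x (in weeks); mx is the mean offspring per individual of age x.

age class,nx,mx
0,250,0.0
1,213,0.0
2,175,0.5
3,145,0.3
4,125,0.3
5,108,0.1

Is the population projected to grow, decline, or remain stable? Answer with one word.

lx = nx/n0 = nx/250: 1, 0.852, 0.7, 0.58, 0.5, 0.432
R0 = Σ lx·mx = 0 + 0 + 0.35 + 0.174 + 0.15 + 0.0432 = 0.7172
R0 < 1, so the population is declining.

declining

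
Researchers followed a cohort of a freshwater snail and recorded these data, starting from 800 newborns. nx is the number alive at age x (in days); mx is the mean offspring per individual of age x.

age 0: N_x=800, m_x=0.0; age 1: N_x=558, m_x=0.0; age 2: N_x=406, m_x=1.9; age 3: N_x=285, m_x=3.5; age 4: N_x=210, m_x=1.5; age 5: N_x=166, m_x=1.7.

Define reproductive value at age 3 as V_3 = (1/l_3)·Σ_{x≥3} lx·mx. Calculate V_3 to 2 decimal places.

lx = nx/n0 = nx/800: 1, 0.6975, 0.5075, 0.35625, 0.2625, 0.2075
lx·mx for x ≥ 3: 1.246875, 0.39375, 0.35275 → sum = 1.993375
V_3 = 1.993375 / l_3 = 1.993375 / 0.35625 = 5.595439… → 5.60

5.60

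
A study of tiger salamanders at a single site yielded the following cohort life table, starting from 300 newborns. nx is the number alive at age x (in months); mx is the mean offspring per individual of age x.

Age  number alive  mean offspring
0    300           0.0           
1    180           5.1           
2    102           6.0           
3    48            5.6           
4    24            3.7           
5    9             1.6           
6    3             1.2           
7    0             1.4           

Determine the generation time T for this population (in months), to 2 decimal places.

lx = nx/n0 = nx/300: 1, 0.6, 0.34, 0.16, 0.08, 0.03, 0.01, 0
lx·mx: 0, 3.06, 2.04, 0.896, 0.296, 0.048, 0.012, 0 → R0 = 6.352
x·lx·mx: 0, 3.06, 4.08, 2.688, 1.184, 0.24, 0.072, 0 → Σ = 11.324
T = 11.324 / 6.352 = 1.782746… → 1.78

1.78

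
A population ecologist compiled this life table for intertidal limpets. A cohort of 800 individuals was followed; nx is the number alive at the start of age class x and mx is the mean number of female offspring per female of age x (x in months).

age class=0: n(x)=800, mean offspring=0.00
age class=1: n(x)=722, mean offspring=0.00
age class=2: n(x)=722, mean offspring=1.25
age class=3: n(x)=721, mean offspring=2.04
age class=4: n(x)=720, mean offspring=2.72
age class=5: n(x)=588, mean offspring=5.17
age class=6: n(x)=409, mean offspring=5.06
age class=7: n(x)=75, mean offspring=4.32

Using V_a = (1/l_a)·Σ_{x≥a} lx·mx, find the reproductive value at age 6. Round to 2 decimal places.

5.85

lx = nx/n0 = nx/800: 1, 0.9025, 0.9025, 0.90125, 0.9, 0.735, 0.51125, 0.09375
lx·mx for x ≥ 6: 2.586925…, 0.405… → sum = 2.991925…
V_6 = 2.991925… / l_6 = 2.991925… / 0.51125 = 5.852176… → 5.85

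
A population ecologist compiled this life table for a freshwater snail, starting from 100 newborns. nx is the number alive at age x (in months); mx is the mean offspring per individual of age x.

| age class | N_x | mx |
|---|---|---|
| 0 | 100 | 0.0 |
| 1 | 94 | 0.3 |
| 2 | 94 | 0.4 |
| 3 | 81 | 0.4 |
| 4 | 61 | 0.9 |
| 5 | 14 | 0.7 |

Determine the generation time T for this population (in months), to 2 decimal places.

lx = nx/n0 = nx/100: 1, 0.94, 0.94, 0.81, 0.61, 0.14
lx·mx: 0, 0.282, 0.376, 0.324, 0.549, 0.098 → R0 = 1.629
x·lx·mx: 0, 0.282, 0.752, 0.972, 2.196, 0.49 → Σ = 4.692
T = 4.692 / 1.629 = 2.880295… → 2.88

2.88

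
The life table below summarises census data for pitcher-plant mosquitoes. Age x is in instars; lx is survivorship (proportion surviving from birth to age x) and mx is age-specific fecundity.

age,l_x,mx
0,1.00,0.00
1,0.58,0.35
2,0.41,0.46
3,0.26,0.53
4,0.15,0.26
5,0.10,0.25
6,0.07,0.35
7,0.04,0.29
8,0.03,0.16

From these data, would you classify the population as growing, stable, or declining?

declining

R0 = Σ lx·mx = 0 + 0.203 + 0.1886 + 0.1378 + 0.039 + 0.025 + 0.0245 + 0.0116 + 0.0048 = 0.6343
R0 < 1, so the population is declining.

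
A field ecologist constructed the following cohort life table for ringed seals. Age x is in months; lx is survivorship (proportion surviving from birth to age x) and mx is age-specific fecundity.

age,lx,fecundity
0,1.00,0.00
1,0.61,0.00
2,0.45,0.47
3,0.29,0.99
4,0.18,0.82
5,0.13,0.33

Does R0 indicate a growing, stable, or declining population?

R0 = Σ lx·mx = 0 + 0 + 0.2115 + 0.2871 + 0.1476 + 0.0429 = 0.6891
R0 < 1, so the population is declining.

declining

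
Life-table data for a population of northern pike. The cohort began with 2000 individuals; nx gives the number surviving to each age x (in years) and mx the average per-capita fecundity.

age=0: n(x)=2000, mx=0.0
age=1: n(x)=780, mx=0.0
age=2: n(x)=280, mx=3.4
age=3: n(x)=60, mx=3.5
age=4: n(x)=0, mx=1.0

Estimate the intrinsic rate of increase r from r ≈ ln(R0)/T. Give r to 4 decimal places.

lx = nx/n0 = nx/2000: 1, 0.39, 0.14, 0.03, 0
R0 = Σ lx·mx = 0 + 0 + 0.476 + 0.105 + 0 = 0.581
Σ x·lx·mx = 1.267; T = 1.267/0.581 = 2.18072…
r ≈ ln(R0)/T = ln(0.581)/2.18072… = -0.249002… → -0.2490

-0.2490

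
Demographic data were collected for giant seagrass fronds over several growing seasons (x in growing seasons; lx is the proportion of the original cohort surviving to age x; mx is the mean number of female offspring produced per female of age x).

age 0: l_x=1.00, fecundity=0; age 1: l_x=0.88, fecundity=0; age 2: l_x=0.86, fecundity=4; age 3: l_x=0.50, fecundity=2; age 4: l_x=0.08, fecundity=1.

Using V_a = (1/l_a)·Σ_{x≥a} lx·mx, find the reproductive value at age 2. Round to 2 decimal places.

lx·mx for x ≥ 2: 3.44, 1, 0.08 → sum = 4.52
V_2 = 4.52 / l_2 = 4.52 / 0.86 = 5.255814… → 5.26

5.26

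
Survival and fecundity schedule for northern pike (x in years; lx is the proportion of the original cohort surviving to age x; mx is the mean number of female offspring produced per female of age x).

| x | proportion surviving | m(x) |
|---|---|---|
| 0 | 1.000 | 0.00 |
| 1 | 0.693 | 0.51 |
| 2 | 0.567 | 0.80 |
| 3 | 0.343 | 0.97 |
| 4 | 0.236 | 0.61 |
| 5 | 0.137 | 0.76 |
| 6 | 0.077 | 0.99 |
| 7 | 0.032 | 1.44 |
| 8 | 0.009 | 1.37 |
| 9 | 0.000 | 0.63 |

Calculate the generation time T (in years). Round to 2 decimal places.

lx·mx: 0, 0.35343, 0.4536, 0.33271, 0.14396, 0.10412, 0.07623, 0.04608, 0.01233, 0 → R0 = 1.52246
x·lx·mx: 0, 0.35343, 0.9072, 0.99813, 0.57584, 0.5206, 0.45738, 0.32256, 0.09864, 0 → Σ = 4.23378
T = 4.23378 / 1.52246 = 2.780881… → 2.78

2.78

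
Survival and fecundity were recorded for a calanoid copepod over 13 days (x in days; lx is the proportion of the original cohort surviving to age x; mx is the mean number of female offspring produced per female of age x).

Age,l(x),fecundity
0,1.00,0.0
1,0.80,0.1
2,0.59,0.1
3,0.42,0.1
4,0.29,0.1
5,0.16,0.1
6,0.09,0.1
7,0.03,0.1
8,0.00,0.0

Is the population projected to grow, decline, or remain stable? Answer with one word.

declining

R0 = Σ lx·mx = 0 + 0.08 + 0.059 + 0.042 + 0.029 + 0.016 + 0.009 + 0.003 + 0 = 0.238
R0 < 1, so the population is declining.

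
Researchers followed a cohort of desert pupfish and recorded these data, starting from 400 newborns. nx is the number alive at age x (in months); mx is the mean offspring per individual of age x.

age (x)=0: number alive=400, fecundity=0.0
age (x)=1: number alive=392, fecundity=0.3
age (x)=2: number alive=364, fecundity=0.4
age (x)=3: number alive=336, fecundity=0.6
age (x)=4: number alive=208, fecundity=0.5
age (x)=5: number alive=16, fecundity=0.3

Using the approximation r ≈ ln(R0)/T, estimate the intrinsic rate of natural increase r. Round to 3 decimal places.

0.142

lx = nx/n0 = nx/400: 1, 0.98, 0.91, 0.84, 0.52, 0.04
R0 = Σ lx·mx = 0 + 0.294 + 0.364 + 0.504 + 0.26 + 0.012 = 1.434
Σ x·lx·mx = 3.634; T = 3.634/1.434 = 2.53417…
r ≈ ln(R0)/T = ln(1.434)/2.53417… = 0.14224… → 0.142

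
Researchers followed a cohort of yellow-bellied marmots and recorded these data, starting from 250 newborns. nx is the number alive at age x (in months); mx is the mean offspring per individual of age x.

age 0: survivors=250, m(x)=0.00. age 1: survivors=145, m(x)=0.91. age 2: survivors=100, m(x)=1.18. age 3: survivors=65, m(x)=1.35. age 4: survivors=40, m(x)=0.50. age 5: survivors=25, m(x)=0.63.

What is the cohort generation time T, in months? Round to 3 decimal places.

2.115

lx = nx/n0 = nx/250: 1, 0.58, 0.4, 0.26, 0.16, 0.1
lx·mx: 0, 0.5278, 0.472, 0.351, 0.08, 0.063 → R0 = 1.4938
x·lx·mx: 0, 0.5278, 0.944, 1.053, 0.32, 0.315 → Σ = 3.1598
T = 3.1598 / 1.4938 = 2.115276… → 2.115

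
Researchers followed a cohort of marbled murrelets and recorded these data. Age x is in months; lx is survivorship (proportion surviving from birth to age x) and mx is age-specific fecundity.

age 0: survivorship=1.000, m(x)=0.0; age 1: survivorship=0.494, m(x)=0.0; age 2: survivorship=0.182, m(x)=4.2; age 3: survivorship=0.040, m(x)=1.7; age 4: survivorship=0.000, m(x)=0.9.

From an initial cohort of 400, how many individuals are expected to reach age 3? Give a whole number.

Expected survivors = N0 · l_3 = 400 × 0.040 = 16 → 16

16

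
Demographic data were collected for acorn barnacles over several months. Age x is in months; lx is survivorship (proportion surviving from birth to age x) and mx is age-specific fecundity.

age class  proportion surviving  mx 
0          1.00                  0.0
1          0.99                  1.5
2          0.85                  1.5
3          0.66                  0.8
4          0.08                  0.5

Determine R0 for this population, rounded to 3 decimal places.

3.328

lx·mx by age: 0, 1.485, 1.275, 0.528, 0.04
R0 = Σ lx·mx = 3.328 → 3.328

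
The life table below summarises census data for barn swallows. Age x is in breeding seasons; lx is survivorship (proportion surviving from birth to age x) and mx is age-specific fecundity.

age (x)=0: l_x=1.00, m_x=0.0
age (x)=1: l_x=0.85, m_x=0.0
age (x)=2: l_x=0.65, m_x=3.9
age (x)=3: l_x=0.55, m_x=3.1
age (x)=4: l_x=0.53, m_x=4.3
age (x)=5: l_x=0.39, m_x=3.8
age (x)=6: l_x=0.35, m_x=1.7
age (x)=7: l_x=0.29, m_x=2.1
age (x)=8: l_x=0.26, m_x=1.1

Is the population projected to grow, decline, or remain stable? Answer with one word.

growing

R0 = Σ lx·mx = 0 + 0 + 2.535 + 1.705 + 2.279 + 1.482 + 0.595 + 0.609 + 0.286 = 9.491
R0 > 1, so the population is growing.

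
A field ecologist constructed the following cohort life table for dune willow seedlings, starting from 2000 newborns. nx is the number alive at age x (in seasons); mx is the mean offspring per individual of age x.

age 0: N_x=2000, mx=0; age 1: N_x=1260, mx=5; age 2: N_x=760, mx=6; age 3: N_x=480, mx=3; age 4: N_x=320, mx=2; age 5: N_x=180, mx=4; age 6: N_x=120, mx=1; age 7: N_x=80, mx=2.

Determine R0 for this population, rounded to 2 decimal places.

lx = nx/n0 = nx/2000: 1, 0.63, 0.38, 0.24, 0.16, 0.09, 0.06, 0.04
lx·mx by age: 0, 3.15, 2.28, 0.72, 0.32, 0.36, 0.06, 0.08
R0 = Σ lx·mx = 6.97 → 6.97

6.97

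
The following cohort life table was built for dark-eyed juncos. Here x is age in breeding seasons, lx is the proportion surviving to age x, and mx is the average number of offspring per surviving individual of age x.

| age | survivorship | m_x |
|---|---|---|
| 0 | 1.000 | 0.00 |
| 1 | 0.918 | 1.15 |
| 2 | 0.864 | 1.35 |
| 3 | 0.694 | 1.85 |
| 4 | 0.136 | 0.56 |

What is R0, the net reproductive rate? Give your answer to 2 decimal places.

3.58

lx·mx by age: 0, 1.0557, 1.1664, 1.2839, 0.07616
R0 = Σ lx·mx = 3.58216 → 3.58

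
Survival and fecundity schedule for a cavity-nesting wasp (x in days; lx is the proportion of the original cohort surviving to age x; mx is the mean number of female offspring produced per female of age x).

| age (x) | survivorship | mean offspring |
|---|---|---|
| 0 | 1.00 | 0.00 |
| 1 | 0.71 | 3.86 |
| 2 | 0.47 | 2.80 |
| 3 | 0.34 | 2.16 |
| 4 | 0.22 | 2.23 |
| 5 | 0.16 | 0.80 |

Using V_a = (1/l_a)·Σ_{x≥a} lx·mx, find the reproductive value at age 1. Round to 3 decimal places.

7.619

lx·mx for x ≥ 1: 2.7406, 1.316, 0.7344, 0.4906, 0.128 → sum = 5.4096
V_1 = 5.4096 / l_1 = 5.4096 / 0.71 = 7.619155… → 7.619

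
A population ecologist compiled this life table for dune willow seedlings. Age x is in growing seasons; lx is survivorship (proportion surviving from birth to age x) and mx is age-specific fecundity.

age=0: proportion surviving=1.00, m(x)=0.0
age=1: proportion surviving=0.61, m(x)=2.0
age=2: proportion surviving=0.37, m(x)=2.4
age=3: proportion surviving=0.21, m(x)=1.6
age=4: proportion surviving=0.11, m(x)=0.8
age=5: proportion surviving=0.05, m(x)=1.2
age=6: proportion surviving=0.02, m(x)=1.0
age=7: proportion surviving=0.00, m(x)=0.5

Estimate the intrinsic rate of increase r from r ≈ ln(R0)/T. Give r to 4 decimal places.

R0 = Σ lx·mx = 0 + 1.22 + 0.888 + 0.336 + 0.088 + 0.06 + 0.02 + 0 = 2.612
Σ x·lx·mx = 4.776; T = 4.776/2.612 = 1.82848…
r ≈ ln(R0)/T = ln(2.612)/1.82848… = 0.525089… → 0.5251

0.5251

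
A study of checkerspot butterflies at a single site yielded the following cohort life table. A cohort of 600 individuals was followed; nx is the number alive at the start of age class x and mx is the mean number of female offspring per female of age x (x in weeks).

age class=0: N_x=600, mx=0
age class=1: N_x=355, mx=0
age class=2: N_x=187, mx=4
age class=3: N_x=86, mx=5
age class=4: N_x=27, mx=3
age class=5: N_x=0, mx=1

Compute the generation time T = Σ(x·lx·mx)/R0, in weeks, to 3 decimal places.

2.470

lx = nx/n0 = nx/600: 1, 0.59167…, 0.31167…, 0.14333…, 0.045, 0
lx·mx: 0, 0, 1.246667…, 0.716667…, 0.135, 0 → R0 = 2.098333…
x·lx·mx: 0, 0, 2.493333…, 2.15…, 0.54, 0 → Σ = 5.183333…
T = 5.183333… / 2.098333… = 2.470214… → 2.470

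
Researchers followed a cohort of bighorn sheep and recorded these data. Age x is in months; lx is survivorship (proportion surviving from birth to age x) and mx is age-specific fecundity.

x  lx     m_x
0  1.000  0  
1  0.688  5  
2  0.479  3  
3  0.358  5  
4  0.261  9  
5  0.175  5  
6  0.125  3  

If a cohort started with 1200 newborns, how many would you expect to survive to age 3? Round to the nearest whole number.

Expected survivors = N0 · l_3 = 1200 × 0.358 = 429.6 → 430

430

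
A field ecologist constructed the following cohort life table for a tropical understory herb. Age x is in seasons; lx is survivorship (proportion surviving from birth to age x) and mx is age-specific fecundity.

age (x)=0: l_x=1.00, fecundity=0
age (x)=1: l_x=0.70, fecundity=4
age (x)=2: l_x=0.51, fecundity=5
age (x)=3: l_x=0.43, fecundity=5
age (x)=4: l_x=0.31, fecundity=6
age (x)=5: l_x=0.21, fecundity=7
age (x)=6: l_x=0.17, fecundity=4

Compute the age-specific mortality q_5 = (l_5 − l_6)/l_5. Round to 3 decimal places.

q_5 = (l_5 − l_6) / l_5 = (0.21 − 0.17) / 0.21
     = 0.04 / 0.21 = 0.190476… → 0.190

0.190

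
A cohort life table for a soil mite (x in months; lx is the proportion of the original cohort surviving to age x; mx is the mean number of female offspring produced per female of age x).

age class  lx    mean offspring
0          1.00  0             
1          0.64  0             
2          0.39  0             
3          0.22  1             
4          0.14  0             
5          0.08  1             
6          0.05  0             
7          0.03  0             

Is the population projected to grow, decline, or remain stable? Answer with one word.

R0 = Σ lx·mx = 0 + 0 + 0 + 0.22 + 0 + 0.08 + 0 + 0 = 0.3
R0 < 1, so the population is declining.

declining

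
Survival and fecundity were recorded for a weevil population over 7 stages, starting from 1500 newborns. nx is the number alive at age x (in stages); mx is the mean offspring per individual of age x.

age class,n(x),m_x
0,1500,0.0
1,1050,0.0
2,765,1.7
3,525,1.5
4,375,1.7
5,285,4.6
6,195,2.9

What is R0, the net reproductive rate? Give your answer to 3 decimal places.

3.068

lx = nx/n0 = nx/1500: 1, 0.7, 0.51, 0.35, 0.25, 0.19, 0.13
lx·mx by age: 0, 0, 0.867, 0.525, 0.425, 0.874, 0.377
R0 = Σ lx·mx = 3.068 → 3.068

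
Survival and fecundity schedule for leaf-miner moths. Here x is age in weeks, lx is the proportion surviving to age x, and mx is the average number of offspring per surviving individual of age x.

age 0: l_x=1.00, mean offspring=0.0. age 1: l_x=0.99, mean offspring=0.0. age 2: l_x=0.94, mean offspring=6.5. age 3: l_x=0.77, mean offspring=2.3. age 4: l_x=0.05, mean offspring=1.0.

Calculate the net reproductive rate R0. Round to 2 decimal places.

7.93

lx·mx by age: 0, 0, 6.11, 1.771, 0.05
R0 = Σ lx·mx = 7.931 → 7.93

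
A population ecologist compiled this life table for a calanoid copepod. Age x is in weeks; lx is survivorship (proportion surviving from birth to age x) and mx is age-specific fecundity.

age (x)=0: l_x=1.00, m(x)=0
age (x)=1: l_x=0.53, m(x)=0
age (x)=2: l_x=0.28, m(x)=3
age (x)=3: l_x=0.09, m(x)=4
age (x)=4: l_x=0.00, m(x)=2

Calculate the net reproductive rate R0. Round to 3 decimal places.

lx·mx by age: 0, 0, 0.84, 0.36, 0
R0 = Σ lx·mx = 1.2 → 1.200

1.200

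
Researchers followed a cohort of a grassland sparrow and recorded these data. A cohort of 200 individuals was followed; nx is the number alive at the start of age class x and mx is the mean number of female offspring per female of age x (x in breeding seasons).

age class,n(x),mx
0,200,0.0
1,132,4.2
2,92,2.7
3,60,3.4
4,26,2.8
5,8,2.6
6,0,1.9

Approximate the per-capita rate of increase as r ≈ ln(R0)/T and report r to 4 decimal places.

0.9115

lx = nx/n0 = nx/200: 1, 0.66, 0.46, 0.3, 0.13, 0.04, 0
R0 = Σ lx·mx = 0 + 2.772 + 1.242 + 1.02 + 0.364 + 0.104 + 0 = 5.502
Σ x·lx·mx = 10.292; T = 10.292/5.502 = 1.87059…
r ≈ ln(R0)/T = ln(5.502)/1.87059… = 0.911536… → 0.9115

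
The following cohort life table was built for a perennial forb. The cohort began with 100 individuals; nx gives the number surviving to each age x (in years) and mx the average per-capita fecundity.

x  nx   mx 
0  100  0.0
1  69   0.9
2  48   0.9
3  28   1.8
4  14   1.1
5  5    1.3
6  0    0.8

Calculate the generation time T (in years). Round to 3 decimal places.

lx = nx/n0 = nx/100: 1, 0.69, 0.48, 0.28, 0.14, 0.05, 0
lx·mx: 0, 0.621, 0.432, 0.504, 0.154, 0.065, 0 → R0 = 1.776
x·lx·mx: 0, 0.621, 0.864, 1.512, 0.616, 0.325, 0 → Σ = 3.938
T = 3.938 / 1.776 = 2.217342… → 2.217

2.217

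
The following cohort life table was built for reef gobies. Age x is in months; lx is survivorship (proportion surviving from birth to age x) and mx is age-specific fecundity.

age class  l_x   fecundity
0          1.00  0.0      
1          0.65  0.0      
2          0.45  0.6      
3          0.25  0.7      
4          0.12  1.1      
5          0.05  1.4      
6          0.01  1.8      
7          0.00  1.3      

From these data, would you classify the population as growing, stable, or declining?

declining

R0 = Σ lx·mx = 0 + 0 + 0.27 + 0.175 + 0.132 + 0.07 + 0.018 + 0 = 0.665
R0 < 1, so the population is declining.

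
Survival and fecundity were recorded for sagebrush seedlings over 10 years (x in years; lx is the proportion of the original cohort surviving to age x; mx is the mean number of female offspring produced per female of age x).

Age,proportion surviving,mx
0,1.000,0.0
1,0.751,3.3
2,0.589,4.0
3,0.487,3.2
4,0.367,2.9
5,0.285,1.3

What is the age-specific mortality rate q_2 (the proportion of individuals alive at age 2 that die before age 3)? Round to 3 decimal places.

q_2 = (l_2 − l_3) / l_2 = (0.589 − 0.487) / 0.589
     = 0.102 / 0.589 = 0.173175… → 0.173

0.173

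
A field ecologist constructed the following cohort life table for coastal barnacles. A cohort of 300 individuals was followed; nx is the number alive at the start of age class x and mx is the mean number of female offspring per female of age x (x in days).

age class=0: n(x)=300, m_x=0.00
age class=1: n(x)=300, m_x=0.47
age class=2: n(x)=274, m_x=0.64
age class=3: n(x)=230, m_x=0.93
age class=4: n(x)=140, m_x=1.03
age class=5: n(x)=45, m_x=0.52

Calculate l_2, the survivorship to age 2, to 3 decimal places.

l_2 = n_2/n_0 = 274/300 = 0.913333… → 0.913

0.913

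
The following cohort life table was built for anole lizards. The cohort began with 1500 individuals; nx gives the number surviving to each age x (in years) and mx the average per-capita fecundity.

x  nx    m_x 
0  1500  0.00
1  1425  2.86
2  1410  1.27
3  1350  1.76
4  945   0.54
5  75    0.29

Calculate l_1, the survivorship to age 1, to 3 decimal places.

0.950

l_1 = n_1/n_0 = 1425/1500 = 0.95 → 0.950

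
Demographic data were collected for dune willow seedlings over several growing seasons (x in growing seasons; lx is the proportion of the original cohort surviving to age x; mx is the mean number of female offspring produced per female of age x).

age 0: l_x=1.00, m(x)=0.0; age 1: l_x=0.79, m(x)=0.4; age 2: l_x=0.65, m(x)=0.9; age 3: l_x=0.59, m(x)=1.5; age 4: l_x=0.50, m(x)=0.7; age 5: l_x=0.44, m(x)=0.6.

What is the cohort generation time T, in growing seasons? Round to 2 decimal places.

lx·mx: 0, 0.316, 0.585, 0.885, 0.35, 0.264 → R0 = 2.4
x·lx·mx: 0, 0.316, 1.17, 2.655, 1.4, 1.32 → Σ = 6.861
T = 6.861 / 2.4 = 2.85875 → 2.86

2.86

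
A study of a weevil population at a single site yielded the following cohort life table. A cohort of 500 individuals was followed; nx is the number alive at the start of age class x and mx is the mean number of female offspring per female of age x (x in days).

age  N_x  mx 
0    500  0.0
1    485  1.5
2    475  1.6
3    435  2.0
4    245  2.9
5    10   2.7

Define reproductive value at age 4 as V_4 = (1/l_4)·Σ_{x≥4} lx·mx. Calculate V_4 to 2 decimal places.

3.01

lx = nx/n0 = nx/500: 1, 0.97, 0.95, 0.87, 0.49, 0.02
lx·mx for x ≥ 4: 1.421, 0.054 → sum = 1.475
V_4 = 1.475 / l_4 = 1.475 / 0.49 = 3.010204… → 3.01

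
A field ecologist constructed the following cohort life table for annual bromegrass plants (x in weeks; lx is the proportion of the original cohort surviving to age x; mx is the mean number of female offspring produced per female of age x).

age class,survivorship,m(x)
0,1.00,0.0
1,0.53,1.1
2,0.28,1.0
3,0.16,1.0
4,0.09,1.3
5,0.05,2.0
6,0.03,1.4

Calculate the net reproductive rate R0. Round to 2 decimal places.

1.28

lx·mx by age: 0, 0.583, 0.28, 0.16, 0.117, 0.1, 0.042
R0 = Σ lx·mx = 1.282 → 1.28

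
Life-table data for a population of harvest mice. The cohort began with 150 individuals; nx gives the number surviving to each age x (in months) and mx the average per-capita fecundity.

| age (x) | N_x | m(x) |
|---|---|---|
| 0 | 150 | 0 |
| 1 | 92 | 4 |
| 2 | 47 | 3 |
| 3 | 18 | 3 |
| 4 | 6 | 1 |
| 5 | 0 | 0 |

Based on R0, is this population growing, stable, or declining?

lx = nx/n0 = nx/150: 1, 0.61333…, 0.31333…, 0.12, 0.04, 0
R0 = Σ lx·mx = 0 + 2.453333… + 0.94… + 0.36 + 0.04 + 0 = 3.793333…
R0 > 1, so the population is growing.

growing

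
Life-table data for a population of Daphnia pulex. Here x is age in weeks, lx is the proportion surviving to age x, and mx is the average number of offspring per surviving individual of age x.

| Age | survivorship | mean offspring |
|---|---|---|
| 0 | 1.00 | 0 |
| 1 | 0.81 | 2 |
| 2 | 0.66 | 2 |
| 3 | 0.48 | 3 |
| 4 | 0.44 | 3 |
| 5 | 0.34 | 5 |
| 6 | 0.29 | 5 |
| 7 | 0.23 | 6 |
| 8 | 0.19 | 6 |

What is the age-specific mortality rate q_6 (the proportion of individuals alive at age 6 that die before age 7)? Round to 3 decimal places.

0.207

q_6 = (l_6 − l_7) / l_6 = (0.29 − 0.23) / 0.29
     = 0.06 / 0.29 = 0.206897… → 0.207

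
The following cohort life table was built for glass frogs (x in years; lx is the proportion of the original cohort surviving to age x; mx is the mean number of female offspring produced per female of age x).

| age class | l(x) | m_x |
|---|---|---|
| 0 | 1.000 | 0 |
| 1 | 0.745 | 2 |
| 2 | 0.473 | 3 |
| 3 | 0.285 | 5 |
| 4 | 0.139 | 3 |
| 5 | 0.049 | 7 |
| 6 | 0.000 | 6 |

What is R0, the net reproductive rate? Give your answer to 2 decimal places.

5.09

lx·mx by age: 0, 1.49, 1.419, 1.425, 0.417, 0.343, 0
R0 = Σ lx·mx = 5.094 → 5.09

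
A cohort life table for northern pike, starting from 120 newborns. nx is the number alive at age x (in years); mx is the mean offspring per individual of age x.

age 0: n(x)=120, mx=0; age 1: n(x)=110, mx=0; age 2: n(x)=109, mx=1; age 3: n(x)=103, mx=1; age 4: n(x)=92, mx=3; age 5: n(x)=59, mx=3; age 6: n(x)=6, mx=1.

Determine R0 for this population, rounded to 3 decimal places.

lx = nx/n0 = nx/120: 1, 0.91667…, 0.90833…, 0.85833…, 0.76667…, 0.49167…, 0.05
lx·mx by age: 0, 0, 0.908333…, 0.858333…, 2.3…, 1.475…, 0.05
R0 = Σ lx·mx = 5.591667… → 5.592

5.592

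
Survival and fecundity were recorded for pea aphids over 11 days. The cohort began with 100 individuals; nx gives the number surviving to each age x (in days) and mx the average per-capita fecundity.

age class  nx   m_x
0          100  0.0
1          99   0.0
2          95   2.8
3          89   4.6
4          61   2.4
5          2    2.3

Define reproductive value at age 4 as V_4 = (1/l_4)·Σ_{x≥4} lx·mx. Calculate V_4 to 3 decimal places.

2.475

lx = nx/n0 = nx/100: 1, 0.99, 0.95, 0.89, 0.61, 0.02
lx·mx for x ≥ 4: 1.464, 0.046 → sum = 1.51
V_4 = 1.51 / l_4 = 1.51 / 0.61 = 2.47541… → 2.475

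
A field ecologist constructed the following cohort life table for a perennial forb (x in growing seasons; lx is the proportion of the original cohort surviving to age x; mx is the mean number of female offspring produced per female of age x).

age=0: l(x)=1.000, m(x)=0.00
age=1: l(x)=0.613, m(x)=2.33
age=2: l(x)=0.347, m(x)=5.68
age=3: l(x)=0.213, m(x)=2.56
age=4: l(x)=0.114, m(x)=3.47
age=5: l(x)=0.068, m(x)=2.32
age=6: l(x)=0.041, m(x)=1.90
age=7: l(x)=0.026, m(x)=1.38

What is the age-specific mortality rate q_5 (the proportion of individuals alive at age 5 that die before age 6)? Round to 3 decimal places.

q_5 = (l_5 − l_6) / l_5 = (0.068 − 0.041) / 0.068
     = 0.027 / 0.068 = 0.397059… → 0.397

0.397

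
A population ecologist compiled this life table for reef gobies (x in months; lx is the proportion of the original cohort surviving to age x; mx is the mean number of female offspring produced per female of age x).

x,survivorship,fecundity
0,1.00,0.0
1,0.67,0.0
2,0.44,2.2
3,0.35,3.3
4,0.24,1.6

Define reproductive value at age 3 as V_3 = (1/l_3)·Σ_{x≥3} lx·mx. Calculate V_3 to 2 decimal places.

lx·mx for x ≥ 3: 1.155, 0.384 → sum = 1.539
V_3 = 1.539 / l_3 = 1.539 / 0.35 = 4.397143… → 4.40

4.40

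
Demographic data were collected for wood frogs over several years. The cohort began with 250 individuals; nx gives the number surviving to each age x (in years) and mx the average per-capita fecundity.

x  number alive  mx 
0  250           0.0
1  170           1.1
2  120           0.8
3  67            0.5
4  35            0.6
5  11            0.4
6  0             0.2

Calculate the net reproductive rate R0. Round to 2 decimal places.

lx = nx/n0 = nx/250: 1, 0.68, 0.48, 0.268, 0.14, 0.044, 0
lx·mx by age: 0, 0.748, 0.384, 0.134, 0.084, 0.0176, 0
R0 = Σ lx·mx = 1.3676 → 1.37

1.37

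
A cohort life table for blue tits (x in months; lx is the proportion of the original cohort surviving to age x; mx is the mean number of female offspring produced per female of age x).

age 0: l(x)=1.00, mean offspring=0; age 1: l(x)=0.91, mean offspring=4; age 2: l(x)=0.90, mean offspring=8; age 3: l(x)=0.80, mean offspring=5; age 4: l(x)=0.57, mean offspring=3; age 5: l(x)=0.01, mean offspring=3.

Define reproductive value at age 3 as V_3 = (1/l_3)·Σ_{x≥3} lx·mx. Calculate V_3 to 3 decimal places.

7.175

lx·mx for x ≥ 3: 4, 1.71, 0.03 → sum = 5.74
V_3 = 5.74 / l_3 = 5.74 / 0.8 = 7.175 → 7.175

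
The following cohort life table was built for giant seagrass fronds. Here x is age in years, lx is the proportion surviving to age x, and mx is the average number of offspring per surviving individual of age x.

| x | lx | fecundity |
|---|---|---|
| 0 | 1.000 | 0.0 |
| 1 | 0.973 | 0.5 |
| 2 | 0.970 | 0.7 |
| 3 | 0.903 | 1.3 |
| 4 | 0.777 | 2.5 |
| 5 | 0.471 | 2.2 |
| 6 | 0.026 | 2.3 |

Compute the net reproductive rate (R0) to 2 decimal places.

lx·mx by age: 0, 0.4865, 0.679, 1.1739, 1.9425, 1.0362, 0.0598
R0 = Σ lx·mx = 5.3779 → 5.38

5.38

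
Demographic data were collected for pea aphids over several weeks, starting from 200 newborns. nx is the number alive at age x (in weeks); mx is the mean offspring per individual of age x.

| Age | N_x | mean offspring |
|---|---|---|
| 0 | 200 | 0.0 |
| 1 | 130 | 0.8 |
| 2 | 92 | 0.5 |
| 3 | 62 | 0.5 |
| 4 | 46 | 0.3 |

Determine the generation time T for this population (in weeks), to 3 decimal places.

1.767

lx = nx/n0 = nx/200: 1, 0.65, 0.46, 0.31, 0.23
lx·mx: 0, 0.52, 0.23, 0.155, 0.069 → R0 = 0.974
x·lx·mx: 0, 0.52, 0.46, 0.465, 0.276 → Σ = 1.721
T = 1.721 / 0.974 = 1.76694… → 1.767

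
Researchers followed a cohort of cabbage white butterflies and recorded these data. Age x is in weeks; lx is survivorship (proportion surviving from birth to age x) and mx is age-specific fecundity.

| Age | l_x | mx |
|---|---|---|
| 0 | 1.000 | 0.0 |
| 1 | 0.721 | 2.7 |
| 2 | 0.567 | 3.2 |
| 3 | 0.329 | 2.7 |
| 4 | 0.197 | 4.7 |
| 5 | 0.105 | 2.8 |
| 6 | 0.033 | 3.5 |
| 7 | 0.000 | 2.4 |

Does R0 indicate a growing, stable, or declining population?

growing

R0 = Σ lx·mx = 0 + 1.9467 + 1.8144 + 0.8883 + 0.9259 + 0.294 + 0.1155 + 0 = 5.9848
R0 > 1, so the population is growing.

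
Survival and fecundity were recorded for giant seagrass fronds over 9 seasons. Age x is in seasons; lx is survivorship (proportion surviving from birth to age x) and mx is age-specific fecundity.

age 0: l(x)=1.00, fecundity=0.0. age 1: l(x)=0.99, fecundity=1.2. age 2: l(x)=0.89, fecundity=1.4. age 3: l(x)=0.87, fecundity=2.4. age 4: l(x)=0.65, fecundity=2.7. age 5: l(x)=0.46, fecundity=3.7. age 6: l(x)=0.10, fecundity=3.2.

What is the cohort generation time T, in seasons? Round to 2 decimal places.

3.30

lx·mx: 0, 1.188, 1.246, 2.088, 1.755, 1.702, 0.32 → R0 = 8.299
x·lx·mx: 0, 1.188, 2.492, 6.264, 7.02, 8.51, 1.92 → Σ = 27.394
T = 27.394 / 8.299 = 3.30088… → 3.30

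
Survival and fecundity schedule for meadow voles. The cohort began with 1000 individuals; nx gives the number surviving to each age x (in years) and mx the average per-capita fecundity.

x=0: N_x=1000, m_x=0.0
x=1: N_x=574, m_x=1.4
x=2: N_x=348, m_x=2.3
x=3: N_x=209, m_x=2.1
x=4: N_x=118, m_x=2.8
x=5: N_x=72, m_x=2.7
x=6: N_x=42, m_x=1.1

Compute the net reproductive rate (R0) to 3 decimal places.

lx = nx/n0 = nx/1000: 1, 0.574, 0.348, 0.209, 0.118, 0.072, 0.042
lx·mx by age: 0, 0.8036, 0.8004, 0.4389, 0.3304, 0.1944, 0.0462
R0 = Σ lx·mx = 2.6139 → 2.614

2.614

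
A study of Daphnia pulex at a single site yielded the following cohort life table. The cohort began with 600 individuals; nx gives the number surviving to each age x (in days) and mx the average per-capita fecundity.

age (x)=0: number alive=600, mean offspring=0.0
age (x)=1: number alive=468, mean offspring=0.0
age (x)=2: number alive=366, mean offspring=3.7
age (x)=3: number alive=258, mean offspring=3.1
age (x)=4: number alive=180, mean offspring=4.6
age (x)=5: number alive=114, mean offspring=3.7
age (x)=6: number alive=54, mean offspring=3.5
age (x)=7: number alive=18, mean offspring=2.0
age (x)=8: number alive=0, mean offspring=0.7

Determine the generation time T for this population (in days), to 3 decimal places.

lx = nx/n0 = nx/600: 1, 0.78, 0.61, 0.43, 0.3, 0.19, 0.09, 0.03, 0
lx·mx: 0, 0, 2.257, 1.333, 1.38, 0.703, 0.315, 0.06, 0 → R0 = 6.048
x·lx·mx: 0, 0, 4.514, 3.999, 5.52, 3.515, 1.89, 0.42, 0 → Σ = 19.858
T = 19.858 / 6.048 = 3.283399… → 3.283

3.283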